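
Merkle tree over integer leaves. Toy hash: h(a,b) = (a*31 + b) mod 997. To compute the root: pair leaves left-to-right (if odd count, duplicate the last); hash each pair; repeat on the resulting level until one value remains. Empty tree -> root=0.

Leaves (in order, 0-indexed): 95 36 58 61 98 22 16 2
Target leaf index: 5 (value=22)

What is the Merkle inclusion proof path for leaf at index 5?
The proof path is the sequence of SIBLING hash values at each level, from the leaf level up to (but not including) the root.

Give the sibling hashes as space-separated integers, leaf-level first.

Answer: 98 498 552

Derivation:
L0 (leaves): [95, 36, 58, 61, 98, 22, 16, 2], target index=5
L1: h(95,36)=(95*31+36)%997=987 [pair 0] h(58,61)=(58*31+61)%997=862 [pair 1] h(98,22)=(98*31+22)%997=69 [pair 2] h(16,2)=(16*31+2)%997=498 [pair 3] -> [987, 862, 69, 498]
  Sibling for proof at L0: 98
L2: h(987,862)=(987*31+862)%997=552 [pair 0] h(69,498)=(69*31+498)%997=643 [pair 1] -> [552, 643]
  Sibling for proof at L1: 498
L3: h(552,643)=(552*31+643)%997=806 [pair 0] -> [806]
  Sibling for proof at L2: 552
Root: 806
Proof path (sibling hashes from leaf to root): [98, 498, 552]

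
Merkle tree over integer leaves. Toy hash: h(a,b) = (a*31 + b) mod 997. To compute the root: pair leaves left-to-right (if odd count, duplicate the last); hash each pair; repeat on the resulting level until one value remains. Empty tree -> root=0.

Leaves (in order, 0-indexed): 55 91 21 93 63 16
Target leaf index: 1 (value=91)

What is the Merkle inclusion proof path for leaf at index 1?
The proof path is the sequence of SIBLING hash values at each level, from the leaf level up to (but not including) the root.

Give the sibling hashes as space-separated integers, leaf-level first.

L0 (leaves): [55, 91, 21, 93, 63, 16], target index=1
L1: h(55,91)=(55*31+91)%997=799 [pair 0] h(21,93)=(21*31+93)%997=744 [pair 1] h(63,16)=(63*31+16)%997=972 [pair 2] -> [799, 744, 972]
  Sibling for proof at L0: 55
L2: h(799,744)=(799*31+744)%997=588 [pair 0] h(972,972)=(972*31+972)%997=197 [pair 1] -> [588, 197]
  Sibling for proof at L1: 744
L3: h(588,197)=(588*31+197)%997=479 [pair 0] -> [479]
  Sibling for proof at L2: 197
Root: 479
Proof path (sibling hashes from leaf to root): [55, 744, 197]

Answer: 55 744 197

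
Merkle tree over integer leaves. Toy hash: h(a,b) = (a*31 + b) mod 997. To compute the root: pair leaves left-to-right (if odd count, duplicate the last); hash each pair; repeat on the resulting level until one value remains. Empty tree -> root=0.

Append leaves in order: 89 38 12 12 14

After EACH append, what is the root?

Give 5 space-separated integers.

After append 89 (leaves=[89]):
  L0: [89]
  root=89
After append 38 (leaves=[89, 38]):
  L0: [89, 38]
  L1: h(89,38)=(89*31+38)%997=803 -> [803]
  root=803
After append 12 (leaves=[89, 38, 12]):
  L0: [89, 38, 12]
  L1: h(89,38)=(89*31+38)%997=803 h(12,12)=(12*31+12)%997=384 -> [803, 384]
  L2: h(803,384)=(803*31+384)%997=352 -> [352]
  root=352
After append 12 (leaves=[89, 38, 12, 12]):
  L0: [89, 38, 12, 12]
  L1: h(89,38)=(89*31+38)%997=803 h(12,12)=(12*31+12)%997=384 -> [803, 384]
  L2: h(803,384)=(803*31+384)%997=352 -> [352]
  root=352
After append 14 (leaves=[89, 38, 12, 12, 14]):
  L0: [89, 38, 12, 12, 14]
  L1: h(89,38)=(89*31+38)%997=803 h(12,12)=(12*31+12)%997=384 h(14,14)=(14*31+14)%997=448 -> [803, 384, 448]
  L2: h(803,384)=(803*31+384)%997=352 h(448,448)=(448*31+448)%997=378 -> [352, 378]
  L3: h(352,378)=(352*31+378)%997=323 -> [323]
  root=323

Answer: 89 803 352 352 323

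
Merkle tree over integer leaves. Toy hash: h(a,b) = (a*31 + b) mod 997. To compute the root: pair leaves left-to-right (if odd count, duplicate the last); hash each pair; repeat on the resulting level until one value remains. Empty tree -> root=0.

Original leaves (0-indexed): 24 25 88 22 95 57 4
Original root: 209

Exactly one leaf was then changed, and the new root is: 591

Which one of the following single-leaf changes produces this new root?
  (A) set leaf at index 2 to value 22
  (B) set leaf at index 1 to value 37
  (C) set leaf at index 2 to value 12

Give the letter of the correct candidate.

Answer: A

Derivation:
Original leaves: [24, 25, 88, 22, 95, 57, 4]
Target new root: 591
Try each candidate change and compute the resulting root:
Candidate A: set leaf[2] = 22 -> leaves = [24, 25, 22, 22, 95, 57, 4]
  L0: [24, 25, 22, 22, 95, 57, 4]
  L1: h(24,25)=(24*31+25)%997=769 h(22,22)=(22*31+22)%997=704 h(95,57)=(95*31+57)%997=11 h(4,4)=(4*31+4)%997=128 -> [769, 704, 11, 128]
  L2: h(769,704)=(769*31+704)%997=615 h(11,128)=(11*31+128)%997=469 -> [615, 469]
  L3: h(615,469)=(615*31+469)%997=591 -> [591]
  root = 591 == target 591  ** MATCH **
Candidate B: set leaf[1] = 37 -> leaves = [24, 37, 88, 22, 95, 57, 4]
  L0: [24, 37, 88, 22, 95, 57, 4]
  L1: h(24,37)=(24*31+37)%997=781 h(88,22)=(88*31+22)%997=756 h(95,57)=(95*31+57)%997=11 h(4,4)=(4*31+4)%997=128 -> [781, 756, 11, 128]
  L2: h(781,756)=(781*31+756)%997=42 h(11,128)=(11*31+128)%997=469 -> [42, 469]
  L3: h(42,469)=(42*31+469)%997=774 -> [774]
  root = 774 != target 591
Candidate C: set leaf[2] = 12 -> leaves = [24, 25, 12, 22, 95, 57, 4]
  L0: [24, 25, 12, 22, 95, 57, 4]
  L1: h(24,25)=(24*31+25)%997=769 h(12,22)=(12*31+22)%997=394 h(95,57)=(95*31+57)%997=11 h(4,4)=(4*31+4)%997=128 -> [769, 394, 11, 128]
  L2: h(769,394)=(769*31+394)%997=305 h(11,128)=(11*31+128)%997=469 -> [305, 469]
  L3: h(305,469)=(305*31+469)%997=951 -> [951]
  root = 951 != target 591
Candidate A produces the target root.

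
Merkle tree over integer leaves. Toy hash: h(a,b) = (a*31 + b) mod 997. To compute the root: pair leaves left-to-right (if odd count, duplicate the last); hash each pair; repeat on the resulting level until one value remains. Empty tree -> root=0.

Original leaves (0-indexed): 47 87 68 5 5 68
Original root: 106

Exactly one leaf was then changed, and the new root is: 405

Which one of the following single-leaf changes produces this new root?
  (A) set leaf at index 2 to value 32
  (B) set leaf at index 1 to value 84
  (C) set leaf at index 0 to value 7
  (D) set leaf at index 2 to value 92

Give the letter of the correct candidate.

Answer: A

Derivation:
Original leaves: [47, 87, 68, 5, 5, 68]
Target new root: 405
Try each candidate change and compute the resulting root:
Candidate A: set leaf[2] = 32 -> leaves = [47, 87, 32, 5, 5, 68]
  L0: [47, 87, 32, 5, 5, 68]
  L1: h(47,87)=(47*31+87)%997=547 h(32,5)=(32*31+5)%997=0 h(5,68)=(5*31+68)%997=223 -> [547, 0, 223]
  L2: h(547,0)=(547*31+0)%997=8 h(223,223)=(223*31+223)%997=157 -> [8, 157]
  L3: h(8,157)=(8*31+157)%997=405 -> [405]
  root = 405 == target 405  ** MATCH **
Candidate B: set leaf[1] = 84 -> leaves = [47, 84, 68, 5, 5, 68]
  L0: [47, 84, 68, 5, 5, 68]
  L1: h(47,84)=(47*31+84)%997=544 h(68,5)=(68*31+5)%997=119 h(5,68)=(5*31+68)%997=223 -> [544, 119, 223]
  L2: h(544,119)=(544*31+119)%997=34 h(223,223)=(223*31+223)%997=157 -> [34, 157]
  L3: h(34,157)=(34*31+157)%997=214 -> [214]
  root = 214 != target 405
Candidate C: set leaf[0] = 7 -> leaves = [7, 87, 68, 5, 5, 68]
  L0: [7, 87, 68, 5, 5, 68]
  L1: h(7,87)=(7*31+87)%997=304 h(68,5)=(68*31+5)%997=119 h(5,68)=(5*31+68)%997=223 -> [304, 119, 223]
  L2: h(304,119)=(304*31+119)%997=570 h(223,223)=(223*31+223)%997=157 -> [570, 157]
  L3: h(570,157)=(570*31+157)%997=878 -> [878]
  root = 878 != target 405
Candidate D: set leaf[2] = 92 -> leaves = [47, 87, 92, 5, 5, 68]
  L0: [47, 87, 92, 5, 5, 68]
  L1: h(47,87)=(47*31+87)%997=547 h(92,5)=(92*31+5)%997=863 h(5,68)=(5*31+68)%997=223 -> [547, 863, 223]
  L2: h(547,863)=(547*31+863)%997=871 h(223,223)=(223*31+223)%997=157 -> [871, 157]
  L3: h(871,157)=(871*31+157)%997=239 -> [239]
  root = 239 != target 405
Candidate A produces the target root.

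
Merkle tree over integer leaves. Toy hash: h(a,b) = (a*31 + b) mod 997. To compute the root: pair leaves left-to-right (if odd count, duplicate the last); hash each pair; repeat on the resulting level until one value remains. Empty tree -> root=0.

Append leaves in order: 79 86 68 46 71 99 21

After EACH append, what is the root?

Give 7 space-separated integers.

Answer: 79 541 4 979 362 261 627

Derivation:
After append 79 (leaves=[79]):
  L0: [79]
  root=79
After append 86 (leaves=[79, 86]):
  L0: [79, 86]
  L1: h(79,86)=(79*31+86)%997=541 -> [541]
  root=541
After append 68 (leaves=[79, 86, 68]):
  L0: [79, 86, 68]
  L1: h(79,86)=(79*31+86)%997=541 h(68,68)=(68*31+68)%997=182 -> [541, 182]
  L2: h(541,182)=(541*31+182)%997=4 -> [4]
  root=4
After append 46 (leaves=[79, 86, 68, 46]):
  L0: [79, 86, 68, 46]
  L1: h(79,86)=(79*31+86)%997=541 h(68,46)=(68*31+46)%997=160 -> [541, 160]
  L2: h(541,160)=(541*31+160)%997=979 -> [979]
  root=979
After append 71 (leaves=[79, 86, 68, 46, 71]):
  L0: [79, 86, 68, 46, 71]
  L1: h(79,86)=(79*31+86)%997=541 h(68,46)=(68*31+46)%997=160 h(71,71)=(71*31+71)%997=278 -> [541, 160, 278]
  L2: h(541,160)=(541*31+160)%997=979 h(278,278)=(278*31+278)%997=920 -> [979, 920]
  L3: h(979,920)=(979*31+920)%997=362 -> [362]
  root=362
After append 99 (leaves=[79, 86, 68, 46, 71, 99]):
  L0: [79, 86, 68, 46, 71, 99]
  L1: h(79,86)=(79*31+86)%997=541 h(68,46)=(68*31+46)%997=160 h(71,99)=(71*31+99)%997=306 -> [541, 160, 306]
  L2: h(541,160)=(541*31+160)%997=979 h(306,306)=(306*31+306)%997=819 -> [979, 819]
  L3: h(979,819)=(979*31+819)%997=261 -> [261]
  root=261
After append 21 (leaves=[79, 86, 68, 46, 71, 99, 21]):
  L0: [79, 86, 68, 46, 71, 99, 21]
  L1: h(79,86)=(79*31+86)%997=541 h(68,46)=(68*31+46)%997=160 h(71,99)=(71*31+99)%997=306 h(21,21)=(21*31+21)%997=672 -> [541, 160, 306, 672]
  L2: h(541,160)=(541*31+160)%997=979 h(306,672)=(306*31+672)%997=188 -> [979, 188]
  L3: h(979,188)=(979*31+188)%997=627 -> [627]
  root=627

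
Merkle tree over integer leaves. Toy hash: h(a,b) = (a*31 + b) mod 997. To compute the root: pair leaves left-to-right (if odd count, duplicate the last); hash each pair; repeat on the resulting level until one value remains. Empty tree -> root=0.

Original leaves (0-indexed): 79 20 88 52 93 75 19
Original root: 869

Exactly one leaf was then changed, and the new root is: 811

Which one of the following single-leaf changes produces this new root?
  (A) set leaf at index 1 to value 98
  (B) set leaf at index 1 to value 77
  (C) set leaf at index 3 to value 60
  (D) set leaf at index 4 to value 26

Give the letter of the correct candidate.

Original leaves: [79, 20, 88, 52, 93, 75, 19]
Target new root: 811
Try each candidate change and compute the resulting root:
Candidate A: set leaf[1] = 98 -> leaves = [79, 98, 88, 52, 93, 75, 19]
  L0: [79, 98, 88, 52, 93, 75, 19]
  L1: h(79,98)=(79*31+98)%997=553 h(88,52)=(88*31+52)%997=786 h(93,75)=(93*31+75)%997=964 h(19,19)=(19*31+19)%997=608 -> [553, 786, 964, 608]
  L2: h(553,786)=(553*31+786)%997=980 h(964,608)=(964*31+608)%997=582 -> [980, 582]
  L3: h(980,582)=(980*31+582)%997=55 -> [55]
  root = 55 != target 811
Candidate B: set leaf[1] = 77 -> leaves = [79, 77, 88, 52, 93, 75, 19]
  L0: [79, 77, 88, 52, 93, 75, 19]
  L1: h(79,77)=(79*31+77)%997=532 h(88,52)=(88*31+52)%997=786 h(93,75)=(93*31+75)%997=964 h(19,19)=(19*31+19)%997=608 -> [532, 786, 964, 608]
  L2: h(532,786)=(532*31+786)%997=329 h(964,608)=(964*31+608)%997=582 -> [329, 582]
  L3: h(329,582)=(329*31+582)%997=811 -> [811]
  root = 811 == target 811  ** MATCH **
Candidate C: set leaf[3] = 60 -> leaves = [79, 20, 88, 60, 93, 75, 19]
  L0: [79, 20, 88, 60, 93, 75, 19]
  L1: h(79,20)=(79*31+20)%997=475 h(88,60)=(88*31+60)%997=794 h(93,75)=(93*31+75)%997=964 h(19,19)=(19*31+19)%997=608 -> [475, 794, 964, 608]
  L2: h(475,794)=(475*31+794)%997=564 h(964,608)=(964*31+608)%997=582 -> [564, 582]
  L3: h(564,582)=(564*31+582)%997=120 -> [120]
  root = 120 != target 811
Candidate D: set leaf[4] = 26 -> leaves = [79, 20, 88, 52, 26, 75, 19]
  L0: [79, 20, 88, 52, 26, 75, 19]
  L1: h(79,20)=(79*31+20)%997=475 h(88,52)=(88*31+52)%997=786 h(26,75)=(26*31+75)%997=881 h(19,19)=(19*31+19)%997=608 -> [475, 786, 881, 608]
  L2: h(475,786)=(475*31+786)%997=556 h(881,608)=(881*31+608)%997=3 -> [556, 3]
  L3: h(556,3)=(556*31+3)%997=290 -> [290]
  root = 290 != target 811
Candidate B produces the target root.

Answer: B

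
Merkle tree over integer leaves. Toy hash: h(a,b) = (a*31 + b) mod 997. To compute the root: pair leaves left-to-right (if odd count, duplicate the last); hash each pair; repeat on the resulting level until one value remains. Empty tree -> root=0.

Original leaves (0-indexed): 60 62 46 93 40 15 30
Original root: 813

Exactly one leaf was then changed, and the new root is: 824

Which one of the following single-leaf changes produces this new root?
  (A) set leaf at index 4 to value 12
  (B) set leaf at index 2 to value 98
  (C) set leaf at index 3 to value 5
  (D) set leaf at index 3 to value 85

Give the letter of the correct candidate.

Original leaves: [60, 62, 46, 93, 40, 15, 30]
Target new root: 824
Try each candidate change and compute the resulting root:
Candidate A: set leaf[4] = 12 -> leaves = [60, 62, 46, 93, 12, 15, 30]
  L0: [60, 62, 46, 93, 12, 15, 30]
  L1: h(60,62)=(60*31+62)%997=925 h(46,93)=(46*31+93)%997=522 h(12,15)=(12*31+15)%997=387 h(30,30)=(30*31+30)%997=960 -> [925, 522, 387, 960]
  L2: h(925,522)=(925*31+522)%997=284 h(387,960)=(387*31+960)%997=993 -> [284, 993]
  L3: h(284,993)=(284*31+993)%997=824 -> [824]
  root = 824 == target 824  ** MATCH **
Candidate B: set leaf[2] = 98 -> leaves = [60, 62, 98, 93, 40, 15, 30]
  L0: [60, 62, 98, 93, 40, 15, 30]
  L1: h(60,62)=(60*31+62)%997=925 h(98,93)=(98*31+93)%997=140 h(40,15)=(40*31+15)%997=258 h(30,30)=(30*31+30)%997=960 -> [925, 140, 258, 960]
  L2: h(925,140)=(925*31+140)%997=899 h(258,960)=(258*31+960)%997=982 -> [899, 982]
  L3: h(899,982)=(899*31+982)%997=935 -> [935]
  root = 935 != target 824
Candidate C: set leaf[3] = 5 -> leaves = [60, 62, 46, 5, 40, 15, 30]
  L0: [60, 62, 46, 5, 40, 15, 30]
  L1: h(60,62)=(60*31+62)%997=925 h(46,5)=(46*31+5)%997=434 h(40,15)=(40*31+15)%997=258 h(30,30)=(30*31+30)%997=960 -> [925, 434, 258, 960]
  L2: h(925,434)=(925*31+434)%997=196 h(258,960)=(258*31+960)%997=982 -> [196, 982]
  L3: h(196,982)=(196*31+982)%997=79 -> [79]
  root = 79 != target 824
Candidate D: set leaf[3] = 85 -> leaves = [60, 62, 46, 85, 40, 15, 30]
  L0: [60, 62, 46, 85, 40, 15, 30]
  L1: h(60,62)=(60*31+62)%997=925 h(46,85)=(46*31+85)%997=514 h(40,15)=(40*31+15)%997=258 h(30,30)=(30*31+30)%997=960 -> [925, 514, 258, 960]
  L2: h(925,514)=(925*31+514)%997=276 h(258,960)=(258*31+960)%997=982 -> [276, 982]
  L3: h(276,982)=(276*31+982)%997=565 -> [565]
  root = 565 != target 824
Candidate A produces the target root.

Answer: A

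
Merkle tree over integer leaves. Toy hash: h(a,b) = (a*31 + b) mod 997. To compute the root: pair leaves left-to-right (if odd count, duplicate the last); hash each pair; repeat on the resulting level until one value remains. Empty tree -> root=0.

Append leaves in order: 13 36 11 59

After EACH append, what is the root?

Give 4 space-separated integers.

Answer: 13 439 3 51

Derivation:
After append 13 (leaves=[13]):
  L0: [13]
  root=13
After append 36 (leaves=[13, 36]):
  L0: [13, 36]
  L1: h(13,36)=(13*31+36)%997=439 -> [439]
  root=439
After append 11 (leaves=[13, 36, 11]):
  L0: [13, 36, 11]
  L1: h(13,36)=(13*31+36)%997=439 h(11,11)=(11*31+11)%997=352 -> [439, 352]
  L2: h(439,352)=(439*31+352)%997=3 -> [3]
  root=3
After append 59 (leaves=[13, 36, 11, 59]):
  L0: [13, 36, 11, 59]
  L1: h(13,36)=(13*31+36)%997=439 h(11,59)=(11*31+59)%997=400 -> [439, 400]
  L2: h(439,400)=(439*31+400)%997=51 -> [51]
  root=51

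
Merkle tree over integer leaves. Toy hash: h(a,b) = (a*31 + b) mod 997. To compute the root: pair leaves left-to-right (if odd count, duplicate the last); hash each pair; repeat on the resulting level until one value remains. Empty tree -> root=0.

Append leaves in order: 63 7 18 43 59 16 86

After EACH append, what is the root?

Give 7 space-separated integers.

Answer: 63 963 519 544 511 132 42

Derivation:
After append 63 (leaves=[63]):
  L0: [63]
  root=63
After append 7 (leaves=[63, 7]):
  L0: [63, 7]
  L1: h(63,7)=(63*31+7)%997=963 -> [963]
  root=963
After append 18 (leaves=[63, 7, 18]):
  L0: [63, 7, 18]
  L1: h(63,7)=(63*31+7)%997=963 h(18,18)=(18*31+18)%997=576 -> [963, 576]
  L2: h(963,576)=(963*31+576)%997=519 -> [519]
  root=519
After append 43 (leaves=[63, 7, 18, 43]):
  L0: [63, 7, 18, 43]
  L1: h(63,7)=(63*31+7)%997=963 h(18,43)=(18*31+43)%997=601 -> [963, 601]
  L2: h(963,601)=(963*31+601)%997=544 -> [544]
  root=544
After append 59 (leaves=[63, 7, 18, 43, 59]):
  L0: [63, 7, 18, 43, 59]
  L1: h(63,7)=(63*31+7)%997=963 h(18,43)=(18*31+43)%997=601 h(59,59)=(59*31+59)%997=891 -> [963, 601, 891]
  L2: h(963,601)=(963*31+601)%997=544 h(891,891)=(891*31+891)%997=596 -> [544, 596]
  L3: h(544,596)=(544*31+596)%997=511 -> [511]
  root=511
After append 16 (leaves=[63, 7, 18, 43, 59, 16]):
  L0: [63, 7, 18, 43, 59, 16]
  L1: h(63,7)=(63*31+7)%997=963 h(18,43)=(18*31+43)%997=601 h(59,16)=(59*31+16)%997=848 -> [963, 601, 848]
  L2: h(963,601)=(963*31+601)%997=544 h(848,848)=(848*31+848)%997=217 -> [544, 217]
  L3: h(544,217)=(544*31+217)%997=132 -> [132]
  root=132
After append 86 (leaves=[63, 7, 18, 43, 59, 16, 86]):
  L0: [63, 7, 18, 43, 59, 16, 86]
  L1: h(63,7)=(63*31+7)%997=963 h(18,43)=(18*31+43)%997=601 h(59,16)=(59*31+16)%997=848 h(86,86)=(86*31+86)%997=758 -> [963, 601, 848, 758]
  L2: h(963,601)=(963*31+601)%997=544 h(848,758)=(848*31+758)%997=127 -> [544, 127]
  L3: h(544,127)=(544*31+127)%997=42 -> [42]
  root=42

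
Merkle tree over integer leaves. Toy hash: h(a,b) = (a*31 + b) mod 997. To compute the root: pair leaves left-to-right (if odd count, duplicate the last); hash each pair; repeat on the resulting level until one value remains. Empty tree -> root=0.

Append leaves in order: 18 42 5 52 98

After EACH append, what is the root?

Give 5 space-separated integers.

After append 18 (leaves=[18]):
  L0: [18]
  root=18
After append 42 (leaves=[18, 42]):
  L0: [18, 42]
  L1: h(18,42)=(18*31+42)%997=600 -> [600]
  root=600
After append 5 (leaves=[18, 42, 5]):
  L0: [18, 42, 5]
  L1: h(18,42)=(18*31+42)%997=600 h(5,5)=(5*31+5)%997=160 -> [600, 160]
  L2: h(600,160)=(600*31+160)%997=814 -> [814]
  root=814
After append 52 (leaves=[18, 42, 5, 52]):
  L0: [18, 42, 5, 52]
  L1: h(18,42)=(18*31+42)%997=600 h(5,52)=(5*31+52)%997=207 -> [600, 207]
  L2: h(600,207)=(600*31+207)%997=861 -> [861]
  root=861
After append 98 (leaves=[18, 42, 5, 52, 98]):
  L0: [18, 42, 5, 52, 98]
  L1: h(18,42)=(18*31+42)%997=600 h(5,52)=(5*31+52)%997=207 h(98,98)=(98*31+98)%997=145 -> [600, 207, 145]
  L2: h(600,207)=(600*31+207)%997=861 h(145,145)=(145*31+145)%997=652 -> [861, 652]
  L3: h(861,652)=(861*31+652)%997=424 -> [424]
  root=424

Answer: 18 600 814 861 424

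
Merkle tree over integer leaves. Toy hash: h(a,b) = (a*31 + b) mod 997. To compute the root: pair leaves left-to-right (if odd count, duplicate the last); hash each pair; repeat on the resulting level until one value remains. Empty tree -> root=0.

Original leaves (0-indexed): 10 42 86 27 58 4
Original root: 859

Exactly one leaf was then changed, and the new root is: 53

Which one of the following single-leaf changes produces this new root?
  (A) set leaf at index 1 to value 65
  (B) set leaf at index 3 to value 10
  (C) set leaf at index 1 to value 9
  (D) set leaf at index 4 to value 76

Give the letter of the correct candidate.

Answer: C

Derivation:
Original leaves: [10, 42, 86, 27, 58, 4]
Target new root: 53
Try each candidate change and compute the resulting root:
Candidate A: set leaf[1] = 65 -> leaves = [10, 65, 86, 27, 58, 4]
  L0: [10, 65, 86, 27, 58, 4]
  L1: h(10,65)=(10*31+65)%997=375 h(86,27)=(86*31+27)%997=699 h(58,4)=(58*31+4)%997=805 -> [375, 699, 805]
  L2: h(375,699)=(375*31+699)%997=360 h(805,805)=(805*31+805)%997=835 -> [360, 835]
  L3: h(360,835)=(360*31+835)%997=31 -> [31]
  root = 31 != target 53
Candidate B: set leaf[3] = 10 -> leaves = [10, 42, 86, 10, 58, 4]
  L0: [10, 42, 86, 10, 58, 4]
  L1: h(10,42)=(10*31+42)%997=352 h(86,10)=(86*31+10)%997=682 h(58,4)=(58*31+4)%997=805 -> [352, 682, 805]
  L2: h(352,682)=(352*31+682)%997=627 h(805,805)=(805*31+805)%997=835 -> [627, 835]
  L3: h(627,835)=(627*31+835)%997=332 -> [332]
  root = 332 != target 53
Candidate C: set leaf[1] = 9 -> leaves = [10, 9, 86, 27, 58, 4]
  L0: [10, 9, 86, 27, 58, 4]
  L1: h(10,9)=(10*31+9)%997=319 h(86,27)=(86*31+27)%997=699 h(58,4)=(58*31+4)%997=805 -> [319, 699, 805]
  L2: h(319,699)=(319*31+699)%997=618 h(805,805)=(805*31+805)%997=835 -> [618, 835]
  L3: h(618,835)=(618*31+835)%997=53 -> [53]
  root = 53 == target 53  ** MATCH **
Candidate D: set leaf[4] = 76 -> leaves = [10, 42, 86, 27, 76, 4]
  L0: [10, 42, 86, 27, 76, 4]
  L1: h(10,42)=(10*31+42)%997=352 h(86,27)=(86*31+27)%997=699 h(76,4)=(76*31+4)%997=366 -> [352, 699, 366]
  L2: h(352,699)=(352*31+699)%997=644 h(366,366)=(366*31+366)%997=745 -> [644, 745]
  L3: h(644,745)=(644*31+745)%997=769 -> [769]
  root = 769 != target 53
Candidate C produces the target root.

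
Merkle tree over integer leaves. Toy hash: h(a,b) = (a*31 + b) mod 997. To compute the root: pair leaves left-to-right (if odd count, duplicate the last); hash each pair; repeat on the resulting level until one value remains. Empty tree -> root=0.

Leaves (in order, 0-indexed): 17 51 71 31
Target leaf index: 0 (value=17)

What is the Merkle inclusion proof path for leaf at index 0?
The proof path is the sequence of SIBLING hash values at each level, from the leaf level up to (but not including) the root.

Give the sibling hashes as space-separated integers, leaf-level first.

L0 (leaves): [17, 51, 71, 31], target index=0
L1: h(17,51)=(17*31+51)%997=578 [pair 0] h(71,31)=(71*31+31)%997=238 [pair 1] -> [578, 238]
  Sibling for proof at L0: 51
L2: h(578,238)=(578*31+238)%997=210 [pair 0] -> [210]
  Sibling for proof at L1: 238
Root: 210
Proof path (sibling hashes from leaf to root): [51, 238]

Answer: 51 238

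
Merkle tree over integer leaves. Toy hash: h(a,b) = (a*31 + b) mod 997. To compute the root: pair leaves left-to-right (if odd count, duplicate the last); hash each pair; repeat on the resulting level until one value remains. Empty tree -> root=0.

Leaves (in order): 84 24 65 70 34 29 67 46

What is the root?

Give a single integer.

L0: [84, 24, 65, 70, 34, 29, 67, 46]
L1: h(84,24)=(84*31+24)%997=634 h(65,70)=(65*31+70)%997=91 h(34,29)=(34*31+29)%997=86 h(67,46)=(67*31+46)%997=129 -> [634, 91, 86, 129]
L2: h(634,91)=(634*31+91)%997=802 h(86,129)=(86*31+129)%997=801 -> [802, 801]
L3: h(802,801)=(802*31+801)%997=738 -> [738]

Answer: 738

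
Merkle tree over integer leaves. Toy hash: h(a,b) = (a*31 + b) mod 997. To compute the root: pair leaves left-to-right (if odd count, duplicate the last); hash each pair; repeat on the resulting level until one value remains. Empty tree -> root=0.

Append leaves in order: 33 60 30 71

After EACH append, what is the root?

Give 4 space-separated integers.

Answer: 33 86 635 676

Derivation:
After append 33 (leaves=[33]):
  L0: [33]
  root=33
After append 60 (leaves=[33, 60]):
  L0: [33, 60]
  L1: h(33,60)=(33*31+60)%997=86 -> [86]
  root=86
After append 30 (leaves=[33, 60, 30]):
  L0: [33, 60, 30]
  L1: h(33,60)=(33*31+60)%997=86 h(30,30)=(30*31+30)%997=960 -> [86, 960]
  L2: h(86,960)=(86*31+960)%997=635 -> [635]
  root=635
After append 71 (leaves=[33, 60, 30, 71]):
  L0: [33, 60, 30, 71]
  L1: h(33,60)=(33*31+60)%997=86 h(30,71)=(30*31+71)%997=4 -> [86, 4]
  L2: h(86,4)=(86*31+4)%997=676 -> [676]
  root=676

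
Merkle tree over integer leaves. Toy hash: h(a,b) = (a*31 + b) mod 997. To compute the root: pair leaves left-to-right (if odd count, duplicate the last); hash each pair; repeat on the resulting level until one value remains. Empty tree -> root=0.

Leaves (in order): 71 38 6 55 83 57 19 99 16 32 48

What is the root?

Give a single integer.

L0: [71, 38, 6, 55, 83, 57, 19, 99, 16, 32, 48]
L1: h(71,38)=(71*31+38)%997=245 h(6,55)=(6*31+55)%997=241 h(83,57)=(83*31+57)%997=636 h(19,99)=(19*31+99)%997=688 h(16,32)=(16*31+32)%997=528 h(48,48)=(48*31+48)%997=539 -> [245, 241, 636, 688, 528, 539]
L2: h(245,241)=(245*31+241)%997=857 h(636,688)=(636*31+688)%997=464 h(528,539)=(528*31+539)%997=955 -> [857, 464, 955]
L3: h(857,464)=(857*31+464)%997=112 h(955,955)=(955*31+955)%997=650 -> [112, 650]
L4: h(112,650)=(112*31+650)%997=134 -> [134]

Answer: 134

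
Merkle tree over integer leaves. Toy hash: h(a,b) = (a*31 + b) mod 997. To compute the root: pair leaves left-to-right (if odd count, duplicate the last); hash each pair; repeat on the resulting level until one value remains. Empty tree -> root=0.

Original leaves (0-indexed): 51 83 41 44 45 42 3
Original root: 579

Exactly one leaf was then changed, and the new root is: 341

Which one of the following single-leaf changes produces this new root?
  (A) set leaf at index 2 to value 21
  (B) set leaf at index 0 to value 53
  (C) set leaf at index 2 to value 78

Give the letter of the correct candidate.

Answer: B

Derivation:
Original leaves: [51, 83, 41, 44, 45, 42, 3]
Target new root: 341
Try each candidate change and compute the resulting root:
Candidate A: set leaf[2] = 21 -> leaves = [51, 83, 21, 44, 45, 42, 3]
  L0: [51, 83, 21, 44, 45, 42, 3]
  L1: h(51,83)=(51*31+83)%997=667 h(21,44)=(21*31+44)%997=695 h(45,42)=(45*31+42)%997=440 h(3,3)=(3*31+3)%997=96 -> [667, 695, 440, 96]
  L2: h(667,695)=(667*31+695)%997=435 h(440,96)=(440*31+96)%997=775 -> [435, 775]
  L3: h(435,775)=(435*31+775)%997=302 -> [302]
  root = 302 != target 341
Candidate B: set leaf[0] = 53 -> leaves = [53, 83, 41, 44, 45, 42, 3]
  L0: [53, 83, 41, 44, 45, 42, 3]
  L1: h(53,83)=(53*31+83)%997=729 h(41,44)=(41*31+44)%997=318 h(45,42)=(45*31+42)%997=440 h(3,3)=(3*31+3)%997=96 -> [729, 318, 440, 96]
  L2: h(729,318)=(729*31+318)%997=983 h(440,96)=(440*31+96)%997=775 -> [983, 775]
  L3: h(983,775)=(983*31+775)%997=341 -> [341]
  root = 341 == target 341  ** MATCH **
Candidate C: set leaf[2] = 78 -> leaves = [51, 83, 78, 44, 45, 42, 3]
  L0: [51, 83, 78, 44, 45, 42, 3]
  L1: h(51,83)=(51*31+83)%997=667 h(78,44)=(78*31+44)%997=468 h(45,42)=(45*31+42)%997=440 h(3,3)=(3*31+3)%997=96 -> [667, 468, 440, 96]
  L2: h(667,468)=(667*31+468)%997=208 h(440,96)=(440*31+96)%997=775 -> [208, 775]
  L3: h(208,775)=(208*31+775)%997=244 -> [244]
  root = 244 != target 341
Candidate B produces the target root.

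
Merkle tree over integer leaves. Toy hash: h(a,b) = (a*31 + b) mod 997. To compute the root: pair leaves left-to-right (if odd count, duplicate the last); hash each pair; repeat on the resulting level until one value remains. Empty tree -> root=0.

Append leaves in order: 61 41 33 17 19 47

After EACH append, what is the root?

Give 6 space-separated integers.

After append 61 (leaves=[61]):
  L0: [61]
  root=61
After append 41 (leaves=[61, 41]):
  L0: [61, 41]
  L1: h(61,41)=(61*31+41)%997=935 -> [935]
  root=935
After append 33 (leaves=[61, 41, 33]):
  L0: [61, 41, 33]
  L1: h(61,41)=(61*31+41)%997=935 h(33,33)=(33*31+33)%997=59 -> [935, 59]
  L2: h(935,59)=(935*31+59)%997=131 -> [131]
  root=131
After append 17 (leaves=[61, 41, 33, 17]):
  L0: [61, 41, 33, 17]
  L1: h(61,41)=(61*31+41)%997=935 h(33,17)=(33*31+17)%997=43 -> [935, 43]
  L2: h(935,43)=(935*31+43)%997=115 -> [115]
  root=115
After append 19 (leaves=[61, 41, 33, 17, 19]):
  L0: [61, 41, 33, 17, 19]
  L1: h(61,41)=(61*31+41)%997=935 h(33,17)=(33*31+17)%997=43 h(19,19)=(19*31+19)%997=608 -> [935, 43, 608]
  L2: h(935,43)=(935*31+43)%997=115 h(608,608)=(608*31+608)%997=513 -> [115, 513]
  L3: h(115,513)=(115*31+513)%997=90 -> [90]
  root=90
After append 47 (leaves=[61, 41, 33, 17, 19, 47]):
  L0: [61, 41, 33, 17, 19, 47]
  L1: h(61,41)=(61*31+41)%997=935 h(33,17)=(33*31+17)%997=43 h(19,47)=(19*31+47)%997=636 -> [935, 43, 636]
  L2: h(935,43)=(935*31+43)%997=115 h(636,636)=(636*31+636)%997=412 -> [115, 412]
  L3: h(115,412)=(115*31+412)%997=986 -> [986]
  root=986

Answer: 61 935 131 115 90 986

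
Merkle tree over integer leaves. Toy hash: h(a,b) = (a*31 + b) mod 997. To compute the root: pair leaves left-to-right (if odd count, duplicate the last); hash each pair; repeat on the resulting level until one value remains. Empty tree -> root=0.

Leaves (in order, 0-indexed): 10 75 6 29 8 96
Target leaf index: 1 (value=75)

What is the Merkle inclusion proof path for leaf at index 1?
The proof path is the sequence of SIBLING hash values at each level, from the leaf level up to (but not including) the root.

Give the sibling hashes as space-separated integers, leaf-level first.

Answer: 10 215 41

Derivation:
L0 (leaves): [10, 75, 6, 29, 8, 96], target index=1
L1: h(10,75)=(10*31+75)%997=385 [pair 0] h(6,29)=(6*31+29)%997=215 [pair 1] h(8,96)=(8*31+96)%997=344 [pair 2] -> [385, 215, 344]
  Sibling for proof at L0: 10
L2: h(385,215)=(385*31+215)%997=186 [pair 0] h(344,344)=(344*31+344)%997=41 [pair 1] -> [186, 41]
  Sibling for proof at L1: 215
L3: h(186,41)=(186*31+41)%997=822 [pair 0] -> [822]
  Sibling for proof at L2: 41
Root: 822
Proof path (sibling hashes from leaf to root): [10, 215, 41]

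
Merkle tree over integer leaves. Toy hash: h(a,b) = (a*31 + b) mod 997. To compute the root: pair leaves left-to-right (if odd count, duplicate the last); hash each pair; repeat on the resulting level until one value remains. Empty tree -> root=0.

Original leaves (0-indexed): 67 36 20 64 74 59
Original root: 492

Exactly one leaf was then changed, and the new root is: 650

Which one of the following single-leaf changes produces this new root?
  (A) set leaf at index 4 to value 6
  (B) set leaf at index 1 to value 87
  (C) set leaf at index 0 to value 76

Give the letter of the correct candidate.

Original leaves: [67, 36, 20, 64, 74, 59]
Target new root: 650
Try each candidate change and compute the resulting root:
Candidate A: set leaf[4] = 6 -> leaves = [67, 36, 20, 64, 6, 59]
  L0: [67, 36, 20, 64, 6, 59]
  L1: h(67,36)=(67*31+36)%997=119 h(20,64)=(20*31+64)%997=684 h(6,59)=(6*31+59)%997=245 -> [119, 684, 245]
  L2: h(119,684)=(119*31+684)%997=385 h(245,245)=(245*31+245)%997=861 -> [385, 861]
  L3: h(385,861)=(385*31+861)%997=832 -> [832]
  root = 832 != target 650
Candidate B: set leaf[1] = 87 -> leaves = [67, 87, 20, 64, 74, 59]
  L0: [67, 87, 20, 64, 74, 59]
  L1: h(67,87)=(67*31+87)%997=170 h(20,64)=(20*31+64)%997=684 h(74,59)=(74*31+59)%997=359 -> [170, 684, 359]
  L2: h(170,684)=(170*31+684)%997=969 h(359,359)=(359*31+359)%997=521 -> [969, 521]
  L3: h(969,521)=(969*31+521)%997=650 -> [650]
  root = 650 == target 650  ** MATCH **
Candidate C: set leaf[0] = 76 -> leaves = [76, 36, 20, 64, 74, 59]
  L0: [76, 36, 20, 64, 74, 59]
  L1: h(76,36)=(76*31+36)%997=398 h(20,64)=(20*31+64)%997=684 h(74,59)=(74*31+59)%997=359 -> [398, 684, 359]
  L2: h(398,684)=(398*31+684)%997=61 h(359,359)=(359*31+359)%997=521 -> [61, 521]
  L3: h(61,521)=(61*31+521)%997=418 -> [418]
  root = 418 != target 650
Candidate B produces the target root.

Answer: B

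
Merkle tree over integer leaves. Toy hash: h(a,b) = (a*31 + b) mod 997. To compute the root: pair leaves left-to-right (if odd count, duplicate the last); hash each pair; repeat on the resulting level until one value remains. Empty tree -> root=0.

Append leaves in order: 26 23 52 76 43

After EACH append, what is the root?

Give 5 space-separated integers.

Answer: 26 829 444 468 714

Derivation:
After append 26 (leaves=[26]):
  L0: [26]
  root=26
After append 23 (leaves=[26, 23]):
  L0: [26, 23]
  L1: h(26,23)=(26*31+23)%997=829 -> [829]
  root=829
After append 52 (leaves=[26, 23, 52]):
  L0: [26, 23, 52]
  L1: h(26,23)=(26*31+23)%997=829 h(52,52)=(52*31+52)%997=667 -> [829, 667]
  L2: h(829,667)=(829*31+667)%997=444 -> [444]
  root=444
After append 76 (leaves=[26, 23, 52, 76]):
  L0: [26, 23, 52, 76]
  L1: h(26,23)=(26*31+23)%997=829 h(52,76)=(52*31+76)%997=691 -> [829, 691]
  L2: h(829,691)=(829*31+691)%997=468 -> [468]
  root=468
After append 43 (leaves=[26, 23, 52, 76, 43]):
  L0: [26, 23, 52, 76, 43]
  L1: h(26,23)=(26*31+23)%997=829 h(52,76)=(52*31+76)%997=691 h(43,43)=(43*31+43)%997=379 -> [829, 691, 379]
  L2: h(829,691)=(829*31+691)%997=468 h(379,379)=(379*31+379)%997=164 -> [468, 164]
  L3: h(468,164)=(468*31+164)%997=714 -> [714]
  root=714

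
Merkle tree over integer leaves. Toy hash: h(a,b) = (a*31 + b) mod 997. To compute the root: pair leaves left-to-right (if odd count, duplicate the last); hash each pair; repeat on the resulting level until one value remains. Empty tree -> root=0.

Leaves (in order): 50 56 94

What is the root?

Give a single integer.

L0: [50, 56, 94]
L1: h(50,56)=(50*31+56)%997=609 h(94,94)=(94*31+94)%997=17 -> [609, 17]
L2: h(609,17)=(609*31+17)%997=950 -> [950]

Answer: 950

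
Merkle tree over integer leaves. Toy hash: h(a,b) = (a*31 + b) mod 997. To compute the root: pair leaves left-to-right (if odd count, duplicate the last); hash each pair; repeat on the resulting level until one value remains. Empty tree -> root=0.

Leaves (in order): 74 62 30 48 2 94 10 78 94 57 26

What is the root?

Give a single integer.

L0: [74, 62, 30, 48, 2, 94, 10, 78, 94, 57, 26]
L1: h(74,62)=(74*31+62)%997=362 h(30,48)=(30*31+48)%997=978 h(2,94)=(2*31+94)%997=156 h(10,78)=(10*31+78)%997=388 h(94,57)=(94*31+57)%997=977 h(26,26)=(26*31+26)%997=832 -> [362, 978, 156, 388, 977, 832]
L2: h(362,978)=(362*31+978)%997=236 h(156,388)=(156*31+388)%997=239 h(977,832)=(977*31+832)%997=212 -> [236, 239, 212]
L3: h(236,239)=(236*31+239)%997=576 h(212,212)=(212*31+212)%997=802 -> [576, 802]
L4: h(576,802)=(576*31+802)%997=712 -> [712]

Answer: 712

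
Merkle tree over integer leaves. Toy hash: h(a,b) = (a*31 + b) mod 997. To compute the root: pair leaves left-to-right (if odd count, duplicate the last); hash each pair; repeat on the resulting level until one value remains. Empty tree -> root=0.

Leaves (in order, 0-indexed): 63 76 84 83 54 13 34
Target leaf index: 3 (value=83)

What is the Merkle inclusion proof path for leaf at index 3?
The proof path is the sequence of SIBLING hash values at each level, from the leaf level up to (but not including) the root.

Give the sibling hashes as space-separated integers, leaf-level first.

Answer: 84 35 544

Derivation:
L0 (leaves): [63, 76, 84, 83, 54, 13, 34], target index=3
L1: h(63,76)=(63*31+76)%997=35 [pair 0] h(84,83)=(84*31+83)%997=693 [pair 1] h(54,13)=(54*31+13)%997=690 [pair 2] h(34,34)=(34*31+34)%997=91 [pair 3] -> [35, 693, 690, 91]
  Sibling for proof at L0: 84
L2: h(35,693)=(35*31+693)%997=781 [pair 0] h(690,91)=(690*31+91)%997=544 [pair 1] -> [781, 544]
  Sibling for proof at L1: 35
L3: h(781,544)=(781*31+544)%997=827 [pair 0] -> [827]
  Sibling for proof at L2: 544
Root: 827
Proof path (sibling hashes from leaf to root): [84, 35, 544]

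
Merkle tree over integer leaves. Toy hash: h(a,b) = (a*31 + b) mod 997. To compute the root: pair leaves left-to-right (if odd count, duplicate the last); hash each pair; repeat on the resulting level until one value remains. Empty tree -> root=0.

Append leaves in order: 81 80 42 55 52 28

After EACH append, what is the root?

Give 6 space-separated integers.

After append 81 (leaves=[81]):
  L0: [81]
  root=81
After append 80 (leaves=[81, 80]):
  L0: [81, 80]
  L1: h(81,80)=(81*31+80)%997=597 -> [597]
  root=597
After append 42 (leaves=[81, 80, 42]):
  L0: [81, 80, 42]
  L1: h(81,80)=(81*31+80)%997=597 h(42,42)=(42*31+42)%997=347 -> [597, 347]
  L2: h(597,347)=(597*31+347)%997=908 -> [908]
  root=908
After append 55 (leaves=[81, 80, 42, 55]):
  L0: [81, 80, 42, 55]
  L1: h(81,80)=(81*31+80)%997=597 h(42,55)=(42*31+55)%997=360 -> [597, 360]
  L2: h(597,360)=(597*31+360)%997=921 -> [921]
  root=921
After append 52 (leaves=[81, 80, 42, 55, 52]):
  L0: [81, 80, 42, 55, 52]
  L1: h(81,80)=(81*31+80)%997=597 h(42,55)=(42*31+55)%997=360 h(52,52)=(52*31+52)%997=667 -> [597, 360, 667]
  L2: h(597,360)=(597*31+360)%997=921 h(667,667)=(667*31+667)%997=407 -> [921, 407]
  L3: h(921,407)=(921*31+407)%997=45 -> [45]
  root=45
After append 28 (leaves=[81, 80, 42, 55, 52, 28]):
  L0: [81, 80, 42, 55, 52, 28]
  L1: h(81,80)=(81*31+80)%997=597 h(42,55)=(42*31+55)%997=360 h(52,28)=(52*31+28)%997=643 -> [597, 360, 643]
  L2: h(597,360)=(597*31+360)%997=921 h(643,643)=(643*31+643)%997=636 -> [921, 636]
  L3: h(921,636)=(921*31+636)%997=274 -> [274]
  root=274

Answer: 81 597 908 921 45 274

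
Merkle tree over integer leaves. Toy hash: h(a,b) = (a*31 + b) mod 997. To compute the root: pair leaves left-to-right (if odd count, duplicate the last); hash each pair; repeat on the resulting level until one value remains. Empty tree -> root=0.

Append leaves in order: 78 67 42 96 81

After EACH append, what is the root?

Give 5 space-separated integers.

Answer: 78 491 613 667 930

Derivation:
After append 78 (leaves=[78]):
  L0: [78]
  root=78
After append 67 (leaves=[78, 67]):
  L0: [78, 67]
  L1: h(78,67)=(78*31+67)%997=491 -> [491]
  root=491
After append 42 (leaves=[78, 67, 42]):
  L0: [78, 67, 42]
  L1: h(78,67)=(78*31+67)%997=491 h(42,42)=(42*31+42)%997=347 -> [491, 347]
  L2: h(491,347)=(491*31+347)%997=613 -> [613]
  root=613
After append 96 (leaves=[78, 67, 42, 96]):
  L0: [78, 67, 42, 96]
  L1: h(78,67)=(78*31+67)%997=491 h(42,96)=(42*31+96)%997=401 -> [491, 401]
  L2: h(491,401)=(491*31+401)%997=667 -> [667]
  root=667
After append 81 (leaves=[78, 67, 42, 96, 81]):
  L0: [78, 67, 42, 96, 81]
  L1: h(78,67)=(78*31+67)%997=491 h(42,96)=(42*31+96)%997=401 h(81,81)=(81*31+81)%997=598 -> [491, 401, 598]
  L2: h(491,401)=(491*31+401)%997=667 h(598,598)=(598*31+598)%997=193 -> [667, 193]
  L3: h(667,193)=(667*31+193)%997=930 -> [930]
  root=930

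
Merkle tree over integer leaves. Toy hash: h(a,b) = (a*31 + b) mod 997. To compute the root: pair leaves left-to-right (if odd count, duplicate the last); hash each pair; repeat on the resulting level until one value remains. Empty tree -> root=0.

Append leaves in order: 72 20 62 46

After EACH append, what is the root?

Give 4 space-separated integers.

After append 72 (leaves=[72]):
  L0: [72]
  root=72
After append 20 (leaves=[72, 20]):
  L0: [72, 20]
  L1: h(72,20)=(72*31+20)%997=258 -> [258]
  root=258
After append 62 (leaves=[72, 20, 62]):
  L0: [72, 20, 62]
  L1: h(72,20)=(72*31+20)%997=258 h(62,62)=(62*31+62)%997=987 -> [258, 987]
  L2: h(258,987)=(258*31+987)%997=12 -> [12]
  root=12
After append 46 (leaves=[72, 20, 62, 46]):
  L0: [72, 20, 62, 46]
  L1: h(72,20)=(72*31+20)%997=258 h(62,46)=(62*31+46)%997=971 -> [258, 971]
  L2: h(258,971)=(258*31+971)%997=993 -> [993]
  root=993

Answer: 72 258 12 993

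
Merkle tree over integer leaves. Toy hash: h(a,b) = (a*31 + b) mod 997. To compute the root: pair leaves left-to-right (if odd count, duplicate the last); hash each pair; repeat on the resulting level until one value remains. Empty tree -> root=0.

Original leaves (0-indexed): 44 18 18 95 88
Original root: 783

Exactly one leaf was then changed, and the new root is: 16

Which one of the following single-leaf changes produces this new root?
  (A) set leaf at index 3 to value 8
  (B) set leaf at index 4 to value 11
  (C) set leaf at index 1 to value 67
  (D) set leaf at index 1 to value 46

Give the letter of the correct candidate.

Answer: C

Derivation:
Original leaves: [44, 18, 18, 95, 88]
Target new root: 16
Try each candidate change and compute the resulting root:
Candidate A: set leaf[3] = 8 -> leaves = [44, 18, 18, 8, 88]
  L0: [44, 18, 18, 8, 88]
  L1: h(44,18)=(44*31+18)%997=385 h(18,8)=(18*31+8)%997=566 h(88,88)=(88*31+88)%997=822 -> [385, 566, 822]
  L2: h(385,566)=(385*31+566)%997=537 h(822,822)=(822*31+822)%997=382 -> [537, 382]
  L3: h(537,382)=(537*31+382)%997=80 -> [80]
  root = 80 != target 16
Candidate B: set leaf[4] = 11 -> leaves = [44, 18, 18, 95, 11]
  L0: [44, 18, 18, 95, 11]
  L1: h(44,18)=(44*31+18)%997=385 h(18,95)=(18*31+95)%997=653 h(11,11)=(11*31+11)%997=352 -> [385, 653, 352]
  L2: h(385,653)=(385*31+653)%997=624 h(352,352)=(352*31+352)%997=297 -> [624, 297]
  L3: h(624,297)=(624*31+297)%997=698 -> [698]
  root = 698 != target 16
Candidate C: set leaf[1] = 67 -> leaves = [44, 67, 18, 95, 88]
  L0: [44, 67, 18, 95, 88]
  L1: h(44,67)=(44*31+67)%997=434 h(18,95)=(18*31+95)%997=653 h(88,88)=(88*31+88)%997=822 -> [434, 653, 822]
  L2: h(434,653)=(434*31+653)%997=149 h(822,822)=(822*31+822)%997=382 -> [149, 382]
  L3: h(149,382)=(149*31+382)%997=16 -> [16]
  root = 16 == target 16  ** MATCH **
Candidate D: set leaf[1] = 46 -> leaves = [44, 46, 18, 95, 88]
  L0: [44, 46, 18, 95, 88]
  L1: h(44,46)=(44*31+46)%997=413 h(18,95)=(18*31+95)%997=653 h(88,88)=(88*31+88)%997=822 -> [413, 653, 822]
  L2: h(413,653)=(413*31+653)%997=495 h(822,822)=(822*31+822)%997=382 -> [495, 382]
  L3: h(495,382)=(495*31+382)%997=772 -> [772]
  root = 772 != target 16
Candidate C produces the target root.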